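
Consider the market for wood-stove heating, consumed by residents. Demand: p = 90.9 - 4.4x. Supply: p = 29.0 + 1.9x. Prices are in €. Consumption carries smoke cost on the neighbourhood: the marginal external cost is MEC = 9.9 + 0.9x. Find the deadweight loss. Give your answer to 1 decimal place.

Market equilibrium (private): 29.0 + 1.9x = 90.9 - 4.4x → x_m = 9.8254.
Social marginal benefit = demand − MEC = 81.0 - 5.3x.
Set SMB = MC: 81.0 - 5.3x = 29.0 + 1.9x → x* = 7.2222.
Height of the DWL triangle at x_m is MC(x_m) − SMB(x_m) = MEC(x_m) = 18.7429.
DWL = ½ × 2.6032 × 18.7429 = 24.3958.

DWL = €24.4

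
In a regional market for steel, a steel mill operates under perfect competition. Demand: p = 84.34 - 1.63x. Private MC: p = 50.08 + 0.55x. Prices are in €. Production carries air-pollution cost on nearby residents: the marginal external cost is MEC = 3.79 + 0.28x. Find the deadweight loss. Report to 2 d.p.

Market equilibrium (private): 50.08 + 0.55x = 84.34 - 1.63x → x_m = 15.7156.
Social marginal cost = private MC + MEC = 53.87 + 0.83x.
Set SMC = demand: 53.87 + 0.83x = 84.34 - 1.63x → x* = 12.3862.
Between x* and x_m the wedge SMC − demand runs linearly from 0 to MEC(x_m), so the loss is a triangle.
DWL = ½ × 3.3294 × 8.1904 = 13.6346.

DWL = €13.63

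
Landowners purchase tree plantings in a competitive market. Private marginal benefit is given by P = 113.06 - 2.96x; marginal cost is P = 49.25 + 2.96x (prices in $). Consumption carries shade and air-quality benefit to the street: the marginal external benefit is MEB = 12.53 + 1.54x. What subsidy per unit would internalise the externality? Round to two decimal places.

subsidy = $39.37 per unit

Social marginal benefit = demand + MEB = 125.59 - 1.42x.
Set SMB = MC: 125.59 - 1.42x = 49.25 + 2.96x → x* = 17.4292.
The Pigouvian subsidy equals MEB at x*: 12.53 + 1.54×17.4292 = 39.3710.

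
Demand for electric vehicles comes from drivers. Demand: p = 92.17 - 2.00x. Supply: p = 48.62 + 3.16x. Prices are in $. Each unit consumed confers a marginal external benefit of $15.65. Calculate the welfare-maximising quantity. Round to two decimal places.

Social marginal benefit = demand + MEB = 107.82 - 2.00x.
Set SMB = MC: 107.82 - 2.00x = 48.62 + 3.16x → x* = 11.4729.

x* = 11.47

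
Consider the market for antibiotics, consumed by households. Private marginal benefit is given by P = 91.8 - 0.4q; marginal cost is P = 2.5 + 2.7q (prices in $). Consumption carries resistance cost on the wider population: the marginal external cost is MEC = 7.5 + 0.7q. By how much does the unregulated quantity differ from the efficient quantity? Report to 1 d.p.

7.3 units

Market equilibrium (private): 2.5 + 2.7q = 91.8 - 0.4q → q_m = 28.8065.
Social marginal benefit = demand − MEC = 84.3 - 1.1q.
Set SMB = MC: 84.3 - 1.1q = 2.5 + 2.7q → q* = 21.5263.
Gap = |28.8065 − 21.5263| = 7.2802.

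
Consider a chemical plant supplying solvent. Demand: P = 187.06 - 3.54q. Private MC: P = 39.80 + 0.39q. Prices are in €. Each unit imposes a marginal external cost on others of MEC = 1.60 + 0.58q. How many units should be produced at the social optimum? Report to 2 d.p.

Social marginal cost = private MC + MEC = 41.40 + 0.97q.
Set SMC = demand: 41.40 + 0.97q = 187.06 - 3.54q → q* = 32.2971.

q* = 32.30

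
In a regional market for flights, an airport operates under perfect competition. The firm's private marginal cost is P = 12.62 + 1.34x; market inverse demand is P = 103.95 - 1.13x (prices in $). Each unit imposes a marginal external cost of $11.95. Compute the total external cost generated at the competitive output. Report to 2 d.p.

Market equilibrium (private): 12.62 + 1.34x = 103.95 - 1.13x → x_m = 36.9757.
Total external cost = MEC × x_m = 11.95 × 36.9757 = 441.8596.

$441.86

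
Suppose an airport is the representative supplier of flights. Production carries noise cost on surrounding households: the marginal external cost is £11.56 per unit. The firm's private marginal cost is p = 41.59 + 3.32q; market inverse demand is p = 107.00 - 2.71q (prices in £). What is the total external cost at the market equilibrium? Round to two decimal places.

£125.40

Market equilibrium (private): 41.59 + 3.32q = 107.00 - 2.71q → q_m = 10.8474.
Total external cost = MEC × q_m = 11.56 × 10.8474 = 125.3959.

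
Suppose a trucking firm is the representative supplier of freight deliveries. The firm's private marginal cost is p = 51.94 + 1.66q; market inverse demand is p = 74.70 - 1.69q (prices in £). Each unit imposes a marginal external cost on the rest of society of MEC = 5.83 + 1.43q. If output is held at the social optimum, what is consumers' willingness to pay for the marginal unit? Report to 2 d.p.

P = £68.71

Social marginal cost = private MC + MEC = 57.77 + 3.09q.
Set SMC = demand: 57.77 + 3.09q = 74.70 - 1.69q → q* = 3.5418.
Consumer price on the demand curve at q*: 74.70 − 1.69×3.5418 = 68.7144.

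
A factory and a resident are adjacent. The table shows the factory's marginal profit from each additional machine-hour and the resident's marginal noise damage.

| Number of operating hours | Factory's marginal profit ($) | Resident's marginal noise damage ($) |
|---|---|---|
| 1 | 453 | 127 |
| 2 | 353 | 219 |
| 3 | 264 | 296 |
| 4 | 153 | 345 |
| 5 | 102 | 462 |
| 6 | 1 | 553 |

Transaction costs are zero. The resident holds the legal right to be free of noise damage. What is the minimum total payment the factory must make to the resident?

$346

Efficient level: marginal profit ≥ marginal noise damage through level 2, so k* = 2.
With the resident holding the right, the factory must at least compensate total damage at k*: 127 + 219 = 346.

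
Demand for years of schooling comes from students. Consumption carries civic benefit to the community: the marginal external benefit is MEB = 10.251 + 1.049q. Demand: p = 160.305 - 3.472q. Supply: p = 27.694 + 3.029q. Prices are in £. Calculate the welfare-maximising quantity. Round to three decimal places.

q* = 26.204

Social marginal benefit = demand + MEB = 170.556 - 2.423q.
Set SMB = MC: 170.556 - 2.423q = 27.694 + 3.029q → q* = 26.2036.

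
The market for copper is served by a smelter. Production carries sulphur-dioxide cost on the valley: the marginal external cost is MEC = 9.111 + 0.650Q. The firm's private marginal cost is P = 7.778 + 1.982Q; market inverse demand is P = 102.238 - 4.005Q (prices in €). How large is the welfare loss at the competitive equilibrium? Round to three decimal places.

DWL = €28.255

Market equilibrium (private): 7.778 + 1.982Q = 102.238 - 4.005Q → Q_m = 15.7775.
Social marginal cost = private MC + MEC = 16.889 + 2.632Q.
Set SMC = demand: 16.889 + 2.632Q = 102.238 - 4.005Q → Q* = 12.8596.
Height of the DWL triangle at Q_m is SMC(Q_m) − demand(Q_m) = MEC(Q_m) = 19.3664.
DWL = ½ × 2.9179 × 19.3664 = 28.2546.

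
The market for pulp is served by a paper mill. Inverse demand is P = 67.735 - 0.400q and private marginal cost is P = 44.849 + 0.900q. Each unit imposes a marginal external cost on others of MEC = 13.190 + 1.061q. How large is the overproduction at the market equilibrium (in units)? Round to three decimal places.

13.498 units

Market equilibrium (private): 44.849 + 0.900q = 67.735 - 0.400q → q_m = 17.6046.
Social marginal cost = private MC + MEC = 58.039 + 1.961q.
Set SMC = demand: 58.039 + 1.961q = 67.735 - 0.400q → q* = 4.1067.
Gap = |17.6046 − 4.1067| = 13.4979.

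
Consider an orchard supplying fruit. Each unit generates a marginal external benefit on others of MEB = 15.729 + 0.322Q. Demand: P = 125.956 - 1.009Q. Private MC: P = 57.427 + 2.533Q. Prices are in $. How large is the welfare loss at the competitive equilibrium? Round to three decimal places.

Market equilibrium (private): 57.427 + 2.533Q = 125.956 - 1.009Q → Q_m = 19.3475.
Social marginal cost = private MC − MEB = 41.698 + 2.211Q.
Set SMC = demand: 41.698 + 2.211Q = 125.956 - 1.009Q → Q* = 26.1671.
Between Q* and Q_m the wedge demand − SMC runs linearly from 0 to MEB(Q_m), so the loss is a triangle.
DWL = ½ × 6.8196 × 21.9589 = 74.8755.

DWL = $74.875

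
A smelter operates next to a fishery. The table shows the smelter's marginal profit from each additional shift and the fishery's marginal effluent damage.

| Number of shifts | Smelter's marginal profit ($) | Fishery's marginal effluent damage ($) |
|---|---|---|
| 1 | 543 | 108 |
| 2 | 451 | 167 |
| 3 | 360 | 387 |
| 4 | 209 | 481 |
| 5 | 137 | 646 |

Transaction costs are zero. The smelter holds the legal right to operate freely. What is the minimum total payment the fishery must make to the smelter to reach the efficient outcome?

Left alone the smelter would choose level 5 (marginal profit stays positive).
Efficient level: k* = 2 (marginal profit ≥ marginal effluent damage through 2).
The fishery must at least cover the smelter's forgone profit from cutting 5→2: 360 + 209 + 137 = 706.

$706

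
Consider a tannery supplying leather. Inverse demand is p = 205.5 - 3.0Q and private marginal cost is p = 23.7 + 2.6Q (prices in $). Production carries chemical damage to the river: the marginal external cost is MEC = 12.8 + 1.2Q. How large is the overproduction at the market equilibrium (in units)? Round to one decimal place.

7.6 units

Market equilibrium (private): 23.7 + 2.6Q = 205.5 - 3.0Q → Q_m = 32.4643.
Social marginal cost = private MC + MEC = 36.5 + 3.8Q.
Set SMC = demand: 36.5 + 3.8Q = 205.5 - 3.0Q → Q* = 24.8529.
Gap = |32.4643 − 24.8529| = 7.6114.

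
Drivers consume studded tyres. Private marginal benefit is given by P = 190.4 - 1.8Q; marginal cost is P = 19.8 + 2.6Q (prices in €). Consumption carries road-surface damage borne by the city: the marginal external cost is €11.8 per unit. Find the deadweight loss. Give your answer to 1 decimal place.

Market equilibrium (private): 19.8 + 2.6Q = 190.4 - 1.8Q → Q_m = 38.7727.
Social marginal benefit = demand − MEC = 178.6 - 1.8Q.
Set SMB = MC: 178.6 - 1.8Q = 19.8 + 2.6Q → Q* = 36.0909.
Height of the DWL triangle at Q_m is MC(Q_m) − SMB(Q_m) = MEC(Q_m) = 11.8000.
DWL = ½ × 2.6818 × 11.8000 = 15.8226.

DWL = €15.8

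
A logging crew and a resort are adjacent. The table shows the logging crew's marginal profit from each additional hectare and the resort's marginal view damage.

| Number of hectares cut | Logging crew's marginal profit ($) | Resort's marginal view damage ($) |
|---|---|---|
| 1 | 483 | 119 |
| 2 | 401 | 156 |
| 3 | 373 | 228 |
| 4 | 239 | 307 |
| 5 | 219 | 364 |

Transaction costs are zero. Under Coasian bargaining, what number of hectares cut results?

Bargaining reaches the level where marginal profit last exceeds marginal view damage.
That holds through level 3 (373 ≥ 228) but not at 4 (239 < 307).

3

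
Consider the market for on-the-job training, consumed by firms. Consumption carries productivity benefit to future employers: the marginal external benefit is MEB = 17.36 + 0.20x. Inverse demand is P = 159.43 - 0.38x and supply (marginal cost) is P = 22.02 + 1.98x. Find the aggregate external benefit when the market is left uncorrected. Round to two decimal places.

1349.79

Market equilibrium (private): 22.02 + 1.98x = 159.43 - 0.38x → x_m = 58.2246.
Total external benefit = ∫₀^{x_m} (17.36 + 0.20x) dx = 17.36×58.2246 + ½×0.20×58.2246² = 1349.7895.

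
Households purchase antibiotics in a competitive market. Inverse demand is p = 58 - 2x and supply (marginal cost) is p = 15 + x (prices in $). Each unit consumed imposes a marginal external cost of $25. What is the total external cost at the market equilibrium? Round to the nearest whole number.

$358

Market equilibrium (private): 15 + x = 58 - 2x → x_m = 14.3333.
Total external cost = MEC × x_m = 25 × 14.3333 = 358.3325.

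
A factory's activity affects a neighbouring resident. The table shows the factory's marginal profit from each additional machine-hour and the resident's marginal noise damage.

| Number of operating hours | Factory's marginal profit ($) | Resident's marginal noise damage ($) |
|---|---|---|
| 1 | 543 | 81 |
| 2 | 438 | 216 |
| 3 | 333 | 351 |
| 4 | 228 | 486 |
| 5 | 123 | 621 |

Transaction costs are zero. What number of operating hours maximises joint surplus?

2

Bargaining reaches the level where marginal profit last exceeds marginal noise damage.
That holds through level 2 (438 ≥ 216) but not at 3 (333 < 351).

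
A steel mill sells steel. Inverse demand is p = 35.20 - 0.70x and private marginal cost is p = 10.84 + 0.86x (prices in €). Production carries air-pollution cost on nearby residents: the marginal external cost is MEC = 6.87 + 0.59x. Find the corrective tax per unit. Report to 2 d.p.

tax = €11.67 per unit

Social marginal cost = private MC + MEC = 17.71 + 1.45x.
Set SMC = demand: 17.71 + 1.45x = 35.20 - 0.70x → x* = 8.1349.
The Pigouvian tax equals MEC at x*: 6.87 + 0.59×8.1349 = 11.6696.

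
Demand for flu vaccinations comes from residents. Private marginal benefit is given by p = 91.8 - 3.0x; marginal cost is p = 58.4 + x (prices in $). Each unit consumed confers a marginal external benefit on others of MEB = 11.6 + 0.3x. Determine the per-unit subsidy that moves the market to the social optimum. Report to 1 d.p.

subsidy = $15.2 per unit

Social marginal benefit = demand + MEB = 103.4 - 2.7x.
Set SMB = MC: 103.4 - 2.7x = 58.4 + x → x* = 12.1622.
The Pigouvian subsidy equals MEB at x*: 11.6 + 0.3×12.1622 = 15.2487.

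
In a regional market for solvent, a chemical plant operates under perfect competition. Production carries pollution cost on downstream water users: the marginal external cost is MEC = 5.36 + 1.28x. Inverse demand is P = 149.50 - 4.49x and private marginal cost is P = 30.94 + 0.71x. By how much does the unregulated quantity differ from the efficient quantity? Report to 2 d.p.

Market equilibrium (private): 30.94 + 0.71x = 149.50 - 4.49x → x_m = 22.8000.
Social marginal cost = private MC + MEC = 36.30 + 1.99x.
Set SMC = demand: 36.30 + 1.99x = 149.50 - 4.49x → x* = 17.4691.
Gap = |22.8000 − 17.4691| = 5.3309.

5.33 units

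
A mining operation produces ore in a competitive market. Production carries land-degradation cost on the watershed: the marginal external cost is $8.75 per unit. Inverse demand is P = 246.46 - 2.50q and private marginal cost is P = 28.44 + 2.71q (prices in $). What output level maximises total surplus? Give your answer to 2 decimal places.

q* = 40.17

Social marginal cost = private MC + MEC = 37.19 + 2.71q.
Set SMC = demand: 37.19 + 2.71q = 246.46 - 2.50q → q* = 40.1670.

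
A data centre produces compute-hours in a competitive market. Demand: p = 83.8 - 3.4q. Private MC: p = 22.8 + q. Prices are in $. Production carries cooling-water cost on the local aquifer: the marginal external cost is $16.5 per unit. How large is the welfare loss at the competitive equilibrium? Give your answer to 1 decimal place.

Market equilibrium (private): 22.8 + q = 83.8 - 3.4q → q_m = 13.8636.
Social marginal cost = private MC + MEC = 39.3 + q.
Set SMC = demand: 39.3 + q = 83.8 - 3.4q → q* = 10.1136.
The welfare-loss triangle has base |q_m − q*| and height MEC(q_m) (the vertical gap between SMC and demand is zero at q* and MEC at q_m).
DWL = ½ × 3.7500 × 16.5000 = 30.9375.

DWL = $30.9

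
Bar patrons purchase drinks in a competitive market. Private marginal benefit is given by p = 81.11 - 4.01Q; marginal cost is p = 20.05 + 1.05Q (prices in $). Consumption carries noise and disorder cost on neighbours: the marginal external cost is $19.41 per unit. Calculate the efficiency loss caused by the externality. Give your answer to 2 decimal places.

Market equilibrium (private): 20.05 + 1.05Q = 81.11 - 4.01Q → Q_m = 12.0672.
Social marginal benefit = demand − MEC = 61.70 - 4.01Q.
Set SMB = MC: 61.70 - 4.01Q = 20.05 + 1.05Q → Q* = 8.2312.
The welfare-loss triangle has base |Q_m − Q*| and height MEC(Q_m) (the vertical gap between SMB and MC is zero at Q* and MEC at Q_m).
DWL = ½ × 3.8360 × 19.4100 = 37.2284.

DWL = $37.23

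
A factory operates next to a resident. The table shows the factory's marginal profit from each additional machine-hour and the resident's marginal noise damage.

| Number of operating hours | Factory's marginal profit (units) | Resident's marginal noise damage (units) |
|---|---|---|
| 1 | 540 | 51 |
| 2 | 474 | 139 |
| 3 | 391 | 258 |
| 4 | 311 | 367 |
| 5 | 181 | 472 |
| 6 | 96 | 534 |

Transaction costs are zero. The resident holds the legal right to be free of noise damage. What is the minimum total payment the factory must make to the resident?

Efficient level: marginal profit ≥ marginal noise damage through level 3, so k* = 3.
With the resident holding the right, the factory must at least compensate total damage at k*: 51 + 139 + 258 = 448.

448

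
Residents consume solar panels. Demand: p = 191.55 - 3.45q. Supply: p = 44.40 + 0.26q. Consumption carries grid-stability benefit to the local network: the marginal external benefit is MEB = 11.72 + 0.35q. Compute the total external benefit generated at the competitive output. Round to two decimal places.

740.15

Market equilibrium (private): 44.40 + 0.26q = 191.55 - 3.45q → q_m = 39.6631.
Total external benefit = ∫₀^{q_m} (11.72 + 0.35q) dq = 11.72×39.6631 + ½×0.35×39.6631² = 740.1548.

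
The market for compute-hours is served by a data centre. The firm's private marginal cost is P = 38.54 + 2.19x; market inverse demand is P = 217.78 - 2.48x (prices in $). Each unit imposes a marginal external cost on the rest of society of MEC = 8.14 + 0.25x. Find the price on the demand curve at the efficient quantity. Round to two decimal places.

Social marginal cost = private MC + MEC = 46.68 + 2.44x.
Set SMC = demand: 46.68 + 2.44x = 217.78 - 2.48x → x* = 34.7764.
Consumer price on the demand curve at x*: 217.78 − 2.48×34.7764 = 131.5345.

P = $131.53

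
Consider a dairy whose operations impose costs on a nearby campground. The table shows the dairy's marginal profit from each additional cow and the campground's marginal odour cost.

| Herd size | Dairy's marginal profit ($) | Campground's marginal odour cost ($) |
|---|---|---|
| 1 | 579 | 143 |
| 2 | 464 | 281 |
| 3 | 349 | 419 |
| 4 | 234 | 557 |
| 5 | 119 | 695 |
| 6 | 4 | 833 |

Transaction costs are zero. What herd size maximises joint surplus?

2

Bargaining reaches the level where marginal profit last exceeds marginal odour cost.
That holds through level 2 (464 ≥ 281) but not at 3 (349 < 419).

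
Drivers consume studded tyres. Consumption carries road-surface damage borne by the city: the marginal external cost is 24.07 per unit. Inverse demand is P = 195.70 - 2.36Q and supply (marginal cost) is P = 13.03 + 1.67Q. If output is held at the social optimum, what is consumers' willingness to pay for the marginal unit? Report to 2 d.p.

P = 102.82

Social marginal benefit = demand − MEC = 171.63 - 2.36Q.
Set SMB = MC: 171.63 - 2.36Q = 13.03 + 1.67Q → Q* = 39.3548.
Consumer price on the demand curve at Q*: 195.70 − 2.36×39.3548 = 102.8227.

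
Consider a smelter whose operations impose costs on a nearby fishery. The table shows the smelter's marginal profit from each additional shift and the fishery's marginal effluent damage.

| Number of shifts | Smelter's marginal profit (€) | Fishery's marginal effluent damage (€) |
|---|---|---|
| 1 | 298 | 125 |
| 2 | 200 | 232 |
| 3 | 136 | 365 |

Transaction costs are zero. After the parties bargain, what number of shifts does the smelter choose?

1

Bargaining reaches the level where marginal profit last exceeds marginal effluent damage.
That holds through level 1 (298 ≥ 125) but not at 2 (200 < 232).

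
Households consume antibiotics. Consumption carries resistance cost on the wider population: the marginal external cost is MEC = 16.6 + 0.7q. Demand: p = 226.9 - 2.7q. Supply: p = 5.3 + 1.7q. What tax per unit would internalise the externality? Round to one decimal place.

Social marginal benefit = demand − MEC = 210.3 - 3.4q.
Set SMB = MC: 210.3 - 3.4q = 5.3 + 1.7q → q* = 40.1961.
The Pigouvian tax equals MEC at q*: 16.6 + 0.7×40.1961 = 44.7373.

tax = 44.7 per unit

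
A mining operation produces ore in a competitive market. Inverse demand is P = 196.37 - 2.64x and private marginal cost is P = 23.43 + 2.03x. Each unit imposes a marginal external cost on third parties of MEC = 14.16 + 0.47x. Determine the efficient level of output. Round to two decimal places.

Social marginal cost = private MC + MEC = 37.59 + 2.50x.
Set SMC = demand: 37.59 + 2.50x = 196.37 - 2.64x → x* = 30.8911.

x* = 30.89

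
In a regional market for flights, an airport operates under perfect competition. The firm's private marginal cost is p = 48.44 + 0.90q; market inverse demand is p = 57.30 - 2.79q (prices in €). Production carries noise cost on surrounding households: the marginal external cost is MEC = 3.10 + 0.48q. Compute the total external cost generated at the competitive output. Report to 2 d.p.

Market equilibrium (private): 48.44 + 0.90q = 57.30 - 2.79q → q_m = 2.4011.
Total external cost = ∫₀^{q_m} (3.10 + 0.48q) dq = 3.10×2.4011 + ½×0.48×2.4011² = 8.8271.

€8.83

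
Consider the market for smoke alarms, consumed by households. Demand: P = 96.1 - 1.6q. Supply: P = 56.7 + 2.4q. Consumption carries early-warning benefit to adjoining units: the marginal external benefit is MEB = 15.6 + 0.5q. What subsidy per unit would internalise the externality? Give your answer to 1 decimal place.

Social marginal benefit = demand + MEB = 111.7 - 1.1q.
Set SMB = MC: 111.7 - 1.1q = 56.7 + 2.4q → q* = 15.7143.
The Pigouvian subsidy equals MEB at q*: 15.6 + 0.5×15.7143 = 23.4572.

subsidy = 23.5 per unit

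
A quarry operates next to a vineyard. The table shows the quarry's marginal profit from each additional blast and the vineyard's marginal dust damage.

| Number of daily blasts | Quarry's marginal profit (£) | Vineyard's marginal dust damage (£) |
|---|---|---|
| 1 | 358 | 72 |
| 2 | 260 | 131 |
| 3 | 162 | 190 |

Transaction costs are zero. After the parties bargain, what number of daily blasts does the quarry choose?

Bargaining reaches the level where marginal profit last exceeds marginal dust damage.
That holds through level 2 (260 ≥ 131) but not at 3 (162 < 190).

2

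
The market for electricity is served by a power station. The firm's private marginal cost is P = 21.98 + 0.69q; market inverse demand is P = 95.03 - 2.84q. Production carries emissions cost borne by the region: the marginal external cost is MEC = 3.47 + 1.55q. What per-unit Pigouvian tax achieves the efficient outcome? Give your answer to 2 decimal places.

tax = 24.70 per unit

Social marginal cost = private MC + MEC = 25.45 + 2.24q.
Set SMC = demand: 25.45 + 2.24q = 95.03 - 2.84q → q* = 13.6969.
The Pigouvian tax equals MEC at q*: 3.47 + 1.55×13.6969 = 24.7002.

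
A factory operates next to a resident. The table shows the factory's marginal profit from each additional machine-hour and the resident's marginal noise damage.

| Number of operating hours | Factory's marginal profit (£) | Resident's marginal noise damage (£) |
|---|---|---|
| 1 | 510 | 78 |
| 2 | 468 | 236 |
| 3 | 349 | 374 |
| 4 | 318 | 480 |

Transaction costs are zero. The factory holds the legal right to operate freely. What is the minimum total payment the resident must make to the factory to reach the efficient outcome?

£667

Left alone the factory would choose level 4 (marginal profit stays positive).
Efficient level: k* = 2 (marginal profit ≥ marginal noise damage through 2).
The resident must at least cover the factory's forgone profit from cutting 4→2: 349 + 318 = 667.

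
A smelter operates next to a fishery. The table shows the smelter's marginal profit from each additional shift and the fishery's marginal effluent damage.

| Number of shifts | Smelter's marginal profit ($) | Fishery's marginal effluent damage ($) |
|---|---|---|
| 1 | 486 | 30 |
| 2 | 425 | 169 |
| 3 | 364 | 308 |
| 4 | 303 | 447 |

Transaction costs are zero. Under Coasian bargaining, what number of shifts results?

Bargaining reaches the level where marginal profit last exceeds marginal effluent damage.
That holds through level 3 (364 ≥ 308) but not at 4 (303 < 447).

3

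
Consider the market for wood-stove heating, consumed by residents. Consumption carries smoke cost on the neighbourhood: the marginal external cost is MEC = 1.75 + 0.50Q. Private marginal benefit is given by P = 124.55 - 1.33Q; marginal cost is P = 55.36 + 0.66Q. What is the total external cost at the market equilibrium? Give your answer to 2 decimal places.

Market equilibrium (private): 55.36 + 0.66Q = 124.55 - 1.33Q → Q_m = 34.7688.
Total external cost = ∫₀^{Q_m} (1.75 + 0.50Q) dQ = 1.75×34.7688 + ½×0.50×34.7688² = 363.0628.

363.06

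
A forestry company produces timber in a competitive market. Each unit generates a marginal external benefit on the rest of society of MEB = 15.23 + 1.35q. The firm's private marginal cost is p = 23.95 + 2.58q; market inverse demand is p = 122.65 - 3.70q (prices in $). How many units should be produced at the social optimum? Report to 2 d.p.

Social marginal cost = private MC − MEB = 8.72 + 1.23q.
Set SMC = demand: 8.72 + 1.23q = 122.65 - 3.70q → q* = 23.1095.

q* = 23.11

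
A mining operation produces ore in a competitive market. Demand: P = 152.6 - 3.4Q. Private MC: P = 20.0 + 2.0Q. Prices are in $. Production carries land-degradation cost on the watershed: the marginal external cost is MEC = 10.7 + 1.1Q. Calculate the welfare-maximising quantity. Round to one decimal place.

Social marginal cost = private MC + MEC = 30.7 + 3.1Q.
Set SMC = demand: 30.7 + 3.1Q = 152.6 - 3.4Q → Q* = 18.7538.

Q* = 18.8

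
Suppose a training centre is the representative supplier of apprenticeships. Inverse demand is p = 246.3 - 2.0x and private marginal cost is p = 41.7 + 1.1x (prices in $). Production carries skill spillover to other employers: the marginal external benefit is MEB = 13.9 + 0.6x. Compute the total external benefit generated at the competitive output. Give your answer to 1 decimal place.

$2224.2

Market equilibrium (private): 41.7 + 1.1x = 246.3 - 2.0x → x_m = 66.0000.
Total external benefit = ∫₀^{x_m} (13.9 + 0.6x) dx = 13.9×66.0000 + ½×0.6×66.0000² = 2224.2000.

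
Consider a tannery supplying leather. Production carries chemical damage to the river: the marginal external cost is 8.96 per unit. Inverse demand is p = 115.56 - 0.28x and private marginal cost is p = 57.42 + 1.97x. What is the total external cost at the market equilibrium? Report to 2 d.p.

231.53

Market equilibrium (private): 57.42 + 1.97x = 115.56 - 0.28x → x_m = 25.8400.
Total external cost = MEC × x_m = 8.96 × 25.8400 = 231.5264.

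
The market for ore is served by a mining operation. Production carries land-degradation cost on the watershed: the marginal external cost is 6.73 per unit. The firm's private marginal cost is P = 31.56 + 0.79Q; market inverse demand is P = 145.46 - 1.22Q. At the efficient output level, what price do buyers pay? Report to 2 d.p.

Social marginal cost = private MC + MEC = 38.29 + 0.79Q.
Set SMC = demand: 38.29 + 0.79Q = 145.46 - 1.22Q → Q* = 53.3184.
Consumer price on the demand curve at Q*: 145.46 − 1.22×53.3184 = 80.4116.

P = 80.41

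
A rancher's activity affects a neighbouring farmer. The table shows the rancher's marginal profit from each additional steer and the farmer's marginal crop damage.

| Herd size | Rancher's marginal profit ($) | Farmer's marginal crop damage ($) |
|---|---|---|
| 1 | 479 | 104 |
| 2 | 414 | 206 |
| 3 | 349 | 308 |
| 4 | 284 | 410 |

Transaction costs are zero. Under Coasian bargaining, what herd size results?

Bargaining reaches the level where marginal profit last exceeds marginal crop damage.
That holds through level 3 (349 ≥ 308) but not at 4 (284 < 410).

3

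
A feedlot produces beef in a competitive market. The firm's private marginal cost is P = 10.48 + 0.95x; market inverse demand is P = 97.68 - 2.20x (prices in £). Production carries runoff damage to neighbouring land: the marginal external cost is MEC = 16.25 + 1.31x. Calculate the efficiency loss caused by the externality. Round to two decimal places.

Market equilibrium (private): 10.48 + 0.95x = 97.68 - 2.20x → x_m = 27.6825.
Social marginal cost = private MC + MEC = 26.73 + 2.26x.
Set SMC = demand: 26.73 + 2.26x = 97.68 - 2.20x → x* = 15.9081.
Height of the DWL triangle at x_m is SMC(x_m) − demand(x_m) = MEC(x_m) = 52.5141.
DWL = ½ × 11.7744 × 52.5141 = 309.1610.

DWL = £309.16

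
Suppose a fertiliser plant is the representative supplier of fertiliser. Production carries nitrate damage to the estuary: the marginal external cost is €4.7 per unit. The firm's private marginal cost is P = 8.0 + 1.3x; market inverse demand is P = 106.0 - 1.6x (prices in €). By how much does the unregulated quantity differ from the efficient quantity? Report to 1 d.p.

Market equilibrium (private): 8.0 + 1.3x = 106.0 - 1.6x → x_m = 33.7931.
Social marginal cost = private MC + MEC = 12.7 + 1.3x.
Set SMC = demand: 12.7 + 1.3x = 106.0 - 1.6x → x* = 32.1724.
Gap = |33.7931 − 32.1724| = 1.6207.

1.6 units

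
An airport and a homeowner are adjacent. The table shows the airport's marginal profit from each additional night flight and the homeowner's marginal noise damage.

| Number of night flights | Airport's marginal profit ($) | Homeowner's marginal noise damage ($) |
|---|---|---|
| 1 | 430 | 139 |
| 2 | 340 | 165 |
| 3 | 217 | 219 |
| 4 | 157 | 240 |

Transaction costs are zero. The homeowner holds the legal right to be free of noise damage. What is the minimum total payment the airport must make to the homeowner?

Efficient level: marginal profit ≥ marginal noise damage through level 2, so k* = 2.
With the homeowner holding the right, the airport must at least compensate total damage at k*: 139 + 165 = 304.

$304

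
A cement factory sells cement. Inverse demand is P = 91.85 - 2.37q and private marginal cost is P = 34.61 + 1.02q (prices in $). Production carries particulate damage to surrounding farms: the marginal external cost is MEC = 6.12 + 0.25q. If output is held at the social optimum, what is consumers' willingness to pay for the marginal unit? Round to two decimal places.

Social marginal cost = private MC + MEC = 40.73 + 1.27q.
Set SMC = demand: 40.73 + 1.27q = 91.85 - 2.37q → q* = 14.0440.
Consumer price on the demand curve at q*: 91.85 − 2.37×14.0440 = 58.5657.

P = $58.57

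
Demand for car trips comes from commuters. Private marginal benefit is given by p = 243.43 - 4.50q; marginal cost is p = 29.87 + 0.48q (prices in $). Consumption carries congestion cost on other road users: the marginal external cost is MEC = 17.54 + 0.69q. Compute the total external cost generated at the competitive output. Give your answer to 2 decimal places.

Market equilibrium (private): 29.87 + 0.48q = 243.43 - 4.50q → q_m = 42.8835.
Total external cost = ∫₀^{q_m} (17.54 + 0.69q) dq = 17.54×42.8835 + ½×0.69×42.8835² = 1386.6297.

$1386.63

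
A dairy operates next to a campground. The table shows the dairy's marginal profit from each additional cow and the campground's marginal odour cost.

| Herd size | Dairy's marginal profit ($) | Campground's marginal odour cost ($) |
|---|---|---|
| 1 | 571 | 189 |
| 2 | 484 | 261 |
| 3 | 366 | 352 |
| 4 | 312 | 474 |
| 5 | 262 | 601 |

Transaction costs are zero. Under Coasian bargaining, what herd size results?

3

Bargaining reaches the level where marginal profit last exceeds marginal odour cost.
That holds through level 3 (366 ≥ 352) but not at 4 (312 < 474).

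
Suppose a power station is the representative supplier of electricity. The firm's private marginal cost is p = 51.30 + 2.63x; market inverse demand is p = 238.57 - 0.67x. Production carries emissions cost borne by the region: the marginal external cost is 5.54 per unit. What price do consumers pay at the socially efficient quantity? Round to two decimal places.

P = 201.67

Social marginal cost = private MC + MEC = 56.84 + 2.63x.
Set SMC = demand: 56.84 + 2.63x = 238.57 - 0.67x → x* = 55.0697.
Consumer price on the demand curve at x*: 238.57 − 0.67×55.0697 = 201.6733.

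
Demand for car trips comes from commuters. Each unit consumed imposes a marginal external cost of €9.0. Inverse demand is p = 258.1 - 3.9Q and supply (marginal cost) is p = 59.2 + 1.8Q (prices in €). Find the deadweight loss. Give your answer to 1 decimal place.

DWL = €7.1

Market equilibrium (private): 59.2 + 1.8Q = 258.1 - 3.9Q → Q_m = 34.8947.
Social marginal benefit = demand − MEC = 249.1 - 3.9Q.
Set SMB = MC: 249.1 - 3.9Q = 59.2 + 1.8Q → Q* = 33.3158.
Between Q* and Q_m the wedge MC − SMB runs linearly from 0 to MEC(Q_m), so the loss is a triangle.
DWL = ½ × 1.5789 × 9.0000 = 7.1051.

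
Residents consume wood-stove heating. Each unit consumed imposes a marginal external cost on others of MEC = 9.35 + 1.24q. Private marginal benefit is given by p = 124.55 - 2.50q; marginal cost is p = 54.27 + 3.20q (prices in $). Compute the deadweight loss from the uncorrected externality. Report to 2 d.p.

Market equilibrium (private): 54.27 + 3.20q = 124.55 - 2.50q → q_m = 12.3298.
Social marginal benefit = demand − MEC = 115.20 - 3.74q.
Set SMB = MC: 115.20 - 3.74q = 54.27 + 3.20q → q* = 8.7795.
Between q* and q_m the wedge MC − SMB runs linearly from 0 to MEC(q_m), so the loss is a triangle.
DWL = ½ × 3.5503 × 24.6390 = 43.7379.

DWL = $43.74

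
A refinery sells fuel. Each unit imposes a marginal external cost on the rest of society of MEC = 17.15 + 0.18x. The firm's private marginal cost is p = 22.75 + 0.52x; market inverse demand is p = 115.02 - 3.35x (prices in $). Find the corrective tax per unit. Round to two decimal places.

Social marginal cost = private MC + MEC = 39.90 + 0.70x.
Set SMC = demand: 39.90 + 0.70x = 115.02 - 3.35x → x* = 18.5481.
The Pigouvian tax equals MEC at x*: 17.15 + 0.18×18.5481 = 20.4887.

tax = $20.49 per unit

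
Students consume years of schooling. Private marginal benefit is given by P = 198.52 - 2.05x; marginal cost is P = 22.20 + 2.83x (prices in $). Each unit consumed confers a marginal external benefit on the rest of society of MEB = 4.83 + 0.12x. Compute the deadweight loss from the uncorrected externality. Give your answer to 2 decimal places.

DWL = $8.82

Market equilibrium (private): 22.20 + 2.83x = 198.52 - 2.05x → x_m = 36.1311.
Social marginal benefit = demand + MEB = 203.35 - 1.93x.
Set SMB = MC: 203.35 - 1.93x = 22.20 + 2.83x → x* = 38.0567.
The loss is the area between SMB and MC from x* to x_m; with linear curves that's a triangle of height MEB(x_m).
DWL = ½ × 1.9256 × 9.1657 = 8.8247.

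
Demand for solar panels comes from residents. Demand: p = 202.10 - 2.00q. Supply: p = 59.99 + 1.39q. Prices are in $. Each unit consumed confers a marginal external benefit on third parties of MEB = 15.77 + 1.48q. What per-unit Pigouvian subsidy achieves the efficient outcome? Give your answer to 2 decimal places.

subsidy = $138.11 per unit

Social marginal benefit = demand + MEB = 217.87 - 0.52q.
Set SMB = MC: 217.87 - 0.52q = 59.99 + 1.39q → q* = 82.6597.
The Pigouvian subsidy equals MEB at q*: 15.77 + 1.48×82.6597 = 138.1064.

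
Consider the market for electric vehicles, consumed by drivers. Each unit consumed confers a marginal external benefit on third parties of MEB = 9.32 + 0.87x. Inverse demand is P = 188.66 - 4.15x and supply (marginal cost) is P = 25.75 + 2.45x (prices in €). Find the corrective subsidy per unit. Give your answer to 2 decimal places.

Social marginal benefit = demand + MEB = 197.98 - 3.28x.
Set SMB = MC: 197.98 - 3.28x = 25.75 + 2.45x → x* = 30.0576.
The Pigouvian subsidy equals MEB at x*: 9.32 + 0.87×30.0576 = 35.4701.

subsidy = €35.47 per unit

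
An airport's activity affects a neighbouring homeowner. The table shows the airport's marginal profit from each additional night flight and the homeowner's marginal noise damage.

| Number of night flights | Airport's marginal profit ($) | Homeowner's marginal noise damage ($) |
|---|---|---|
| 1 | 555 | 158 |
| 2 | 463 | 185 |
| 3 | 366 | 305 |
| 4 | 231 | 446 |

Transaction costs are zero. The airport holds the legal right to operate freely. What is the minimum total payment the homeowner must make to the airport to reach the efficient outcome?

Left alone the airport would choose level 4 (marginal profit stays positive).
Efficient level: k* = 3 (marginal profit ≥ marginal noise damage through 3).
The homeowner must at least cover the airport's forgone profit from cutting 4→3: 231 = 231.

$231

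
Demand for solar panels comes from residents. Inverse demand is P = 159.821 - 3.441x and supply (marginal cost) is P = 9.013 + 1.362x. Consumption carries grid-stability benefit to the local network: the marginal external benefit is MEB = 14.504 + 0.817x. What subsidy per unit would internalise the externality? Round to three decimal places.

Social marginal benefit = demand + MEB = 174.325 - 2.624x.
Set SMB = MC: 174.325 - 2.624x = 9.013 + 1.362x → x* = 41.4732.
The Pigouvian subsidy equals MEB at x*: 14.504 + 0.817×41.4732 = 48.3876.

subsidy = 48.388 per unit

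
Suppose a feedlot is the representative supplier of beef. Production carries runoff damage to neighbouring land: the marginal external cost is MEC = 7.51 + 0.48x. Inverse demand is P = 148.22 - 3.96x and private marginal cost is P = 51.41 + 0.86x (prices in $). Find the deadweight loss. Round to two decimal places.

DWL = $27.75

Market equilibrium (private): 51.41 + 0.86x = 148.22 - 3.96x → x_m = 20.0851.
Social marginal cost = private MC + MEC = 58.92 + 1.34x.
Set SMC = demand: 58.92 + 1.34x = 148.22 - 3.96x → x* = 16.8491.
Height of the DWL triangle at x_m is SMC(x_m) − demand(x_m) = MEC(x_m) = 17.1508.
DWL = ½ × 3.2360 × 17.1508 = 27.7500.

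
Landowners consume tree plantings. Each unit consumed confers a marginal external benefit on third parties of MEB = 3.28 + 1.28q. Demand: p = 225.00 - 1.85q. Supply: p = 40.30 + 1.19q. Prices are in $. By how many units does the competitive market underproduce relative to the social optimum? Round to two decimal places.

Market equilibrium (private): 40.30 + 1.19q = 225.00 - 1.85q → q_m = 60.7566.
Social marginal benefit = demand + MEB = 228.28 - 0.57q.
Set SMB = MC: 228.28 - 0.57q = 40.30 + 1.19q → q* = 106.8068.
Gap = |60.7566 − 106.8068| = 46.0502.

46.05 units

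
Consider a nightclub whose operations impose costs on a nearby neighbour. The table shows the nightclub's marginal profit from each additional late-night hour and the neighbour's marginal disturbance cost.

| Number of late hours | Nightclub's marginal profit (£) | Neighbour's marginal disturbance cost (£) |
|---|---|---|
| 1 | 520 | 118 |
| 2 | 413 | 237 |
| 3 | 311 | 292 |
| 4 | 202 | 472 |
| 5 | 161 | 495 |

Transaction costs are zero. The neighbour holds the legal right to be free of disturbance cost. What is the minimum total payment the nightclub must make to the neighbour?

Efficient level: marginal profit ≥ marginal disturbance cost through level 3, so k* = 3.
With the neighbour holding the right, the nightclub must at least compensate total damage at k*: 118 + 237 + 292 = 647.

£647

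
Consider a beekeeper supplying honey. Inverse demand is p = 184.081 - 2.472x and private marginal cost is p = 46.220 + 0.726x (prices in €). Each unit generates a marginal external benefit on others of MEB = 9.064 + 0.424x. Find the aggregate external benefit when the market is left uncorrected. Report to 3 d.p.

€784.704

Market equilibrium (private): 46.220 + 0.726x = 184.081 - 2.472x → x_m = 43.1085.
Total external benefit = ∫₀^{x_m} (9.064 + 0.424x) dx = 9.064×43.1085 + ½×0.424×43.1085² = 784.7041.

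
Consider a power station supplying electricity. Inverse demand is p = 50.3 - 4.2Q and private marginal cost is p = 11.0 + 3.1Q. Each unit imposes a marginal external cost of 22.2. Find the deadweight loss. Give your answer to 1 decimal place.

DWL = 33.8

Market equilibrium (private): 11.0 + 3.1Q = 50.3 - 4.2Q → Q_m = 5.3836.
Social marginal cost = private MC + MEC = 33.2 + 3.1Q.
Set SMC = demand: 33.2 + 3.1Q = 50.3 - 4.2Q → Q* = 2.3425.
Height of the DWL triangle at Q_m is SMC(Q_m) − demand(Q_m) = MEC(Q_m) = 22.2000.
DWL = ½ × 3.0411 × 22.2000 = 33.7562.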